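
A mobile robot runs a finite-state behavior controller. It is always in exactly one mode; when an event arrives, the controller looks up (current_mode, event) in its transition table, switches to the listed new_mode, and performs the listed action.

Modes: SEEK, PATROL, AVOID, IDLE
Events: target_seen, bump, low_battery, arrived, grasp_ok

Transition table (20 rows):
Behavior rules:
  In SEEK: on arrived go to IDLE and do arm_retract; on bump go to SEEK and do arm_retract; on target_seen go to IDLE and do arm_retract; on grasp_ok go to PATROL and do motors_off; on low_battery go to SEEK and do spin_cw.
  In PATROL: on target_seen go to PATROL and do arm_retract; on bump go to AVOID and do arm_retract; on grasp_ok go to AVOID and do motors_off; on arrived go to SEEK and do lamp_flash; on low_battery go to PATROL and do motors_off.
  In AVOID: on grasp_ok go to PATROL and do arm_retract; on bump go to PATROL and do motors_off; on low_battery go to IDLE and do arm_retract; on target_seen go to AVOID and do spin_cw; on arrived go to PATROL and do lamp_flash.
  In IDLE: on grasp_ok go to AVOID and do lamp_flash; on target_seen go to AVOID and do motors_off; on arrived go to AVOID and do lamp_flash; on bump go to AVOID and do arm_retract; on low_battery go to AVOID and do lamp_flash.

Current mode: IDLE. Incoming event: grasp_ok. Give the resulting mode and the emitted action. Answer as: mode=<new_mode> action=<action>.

mode=AVOID action=lamp_flash

current mode = IDLE; filter table to that mode:
  (IDLE, grasp_ok) → (AVOID, lamp_flash)  ← event matches
  (IDLE, target_seen) → (AVOID, motors_off)
  (IDLE, arrived) → (AVOID, lamp_flash)
  (IDLE, bump) → (AVOID, arm_retract)
  (IDLE, low_battery) → (AVOID, lamp_flash)
event = grasp_ok selects (AVOID, lamp_flash)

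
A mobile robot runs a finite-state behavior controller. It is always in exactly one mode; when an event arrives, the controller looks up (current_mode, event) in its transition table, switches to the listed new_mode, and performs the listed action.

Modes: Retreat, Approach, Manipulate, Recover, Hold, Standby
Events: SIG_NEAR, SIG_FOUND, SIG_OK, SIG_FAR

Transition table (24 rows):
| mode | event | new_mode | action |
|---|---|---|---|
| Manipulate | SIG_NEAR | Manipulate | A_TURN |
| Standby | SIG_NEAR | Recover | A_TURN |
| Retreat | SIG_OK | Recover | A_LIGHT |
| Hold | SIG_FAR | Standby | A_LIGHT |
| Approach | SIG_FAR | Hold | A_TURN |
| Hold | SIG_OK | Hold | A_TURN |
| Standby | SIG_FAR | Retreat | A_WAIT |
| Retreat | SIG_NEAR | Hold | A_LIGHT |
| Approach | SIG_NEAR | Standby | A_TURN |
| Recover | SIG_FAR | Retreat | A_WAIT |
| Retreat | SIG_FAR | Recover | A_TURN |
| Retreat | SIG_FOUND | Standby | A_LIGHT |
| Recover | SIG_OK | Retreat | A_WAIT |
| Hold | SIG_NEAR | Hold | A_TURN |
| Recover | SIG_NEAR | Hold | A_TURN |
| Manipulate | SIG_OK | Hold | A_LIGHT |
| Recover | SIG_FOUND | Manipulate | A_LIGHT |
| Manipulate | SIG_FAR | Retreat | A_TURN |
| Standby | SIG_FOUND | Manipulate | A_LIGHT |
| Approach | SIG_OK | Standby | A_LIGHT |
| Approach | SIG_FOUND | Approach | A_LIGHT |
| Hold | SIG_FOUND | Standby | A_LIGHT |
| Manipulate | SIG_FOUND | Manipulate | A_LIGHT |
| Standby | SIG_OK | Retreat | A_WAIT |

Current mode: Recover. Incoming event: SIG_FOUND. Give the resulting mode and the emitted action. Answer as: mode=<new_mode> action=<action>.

mode=Manipulate action=A_LIGHT

current mode = Recover; filter table to that mode:
  (Recover, SIG_FAR) → (Retreat, A_WAIT)
  (Recover, SIG_OK) → (Retreat, A_WAIT)
  (Recover, SIG_NEAR) → (Hold, A_TURN)
  (Recover, SIG_FOUND) → (Manipulate, A_LIGHT)  ← event matches
event = SIG_FOUND selects (Manipulate, A_LIGHT)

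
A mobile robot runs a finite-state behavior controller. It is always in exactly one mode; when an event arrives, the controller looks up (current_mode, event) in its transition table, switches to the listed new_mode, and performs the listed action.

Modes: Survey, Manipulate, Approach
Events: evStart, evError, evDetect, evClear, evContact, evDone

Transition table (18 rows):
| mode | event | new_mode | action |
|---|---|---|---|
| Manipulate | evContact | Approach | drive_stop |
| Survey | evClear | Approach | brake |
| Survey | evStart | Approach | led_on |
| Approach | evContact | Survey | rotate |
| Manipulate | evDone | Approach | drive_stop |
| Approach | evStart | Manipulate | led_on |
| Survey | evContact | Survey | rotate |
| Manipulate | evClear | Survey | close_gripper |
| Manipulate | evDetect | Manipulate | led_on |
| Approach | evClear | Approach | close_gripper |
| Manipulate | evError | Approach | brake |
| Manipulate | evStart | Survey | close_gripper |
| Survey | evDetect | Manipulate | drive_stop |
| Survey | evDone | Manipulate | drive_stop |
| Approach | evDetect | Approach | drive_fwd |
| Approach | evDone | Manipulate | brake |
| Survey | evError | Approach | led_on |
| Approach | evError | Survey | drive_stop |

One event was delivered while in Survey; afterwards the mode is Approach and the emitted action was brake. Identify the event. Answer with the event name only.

try evStart: (Survey, evStart) → (Approach, led_on)
try evError: (Survey, evError) → (Approach, led_on)
try evDetect: (Survey, evDetect) → (Manipulate, drive_stop)
try evClear: (Survey, evClear) → (Approach, brake)  ← matches
try evContact: (Survey, evContact) → (Survey, rotate)
try evDone: (Survey, evDone) → (Manipulate, drive_stop)

evClear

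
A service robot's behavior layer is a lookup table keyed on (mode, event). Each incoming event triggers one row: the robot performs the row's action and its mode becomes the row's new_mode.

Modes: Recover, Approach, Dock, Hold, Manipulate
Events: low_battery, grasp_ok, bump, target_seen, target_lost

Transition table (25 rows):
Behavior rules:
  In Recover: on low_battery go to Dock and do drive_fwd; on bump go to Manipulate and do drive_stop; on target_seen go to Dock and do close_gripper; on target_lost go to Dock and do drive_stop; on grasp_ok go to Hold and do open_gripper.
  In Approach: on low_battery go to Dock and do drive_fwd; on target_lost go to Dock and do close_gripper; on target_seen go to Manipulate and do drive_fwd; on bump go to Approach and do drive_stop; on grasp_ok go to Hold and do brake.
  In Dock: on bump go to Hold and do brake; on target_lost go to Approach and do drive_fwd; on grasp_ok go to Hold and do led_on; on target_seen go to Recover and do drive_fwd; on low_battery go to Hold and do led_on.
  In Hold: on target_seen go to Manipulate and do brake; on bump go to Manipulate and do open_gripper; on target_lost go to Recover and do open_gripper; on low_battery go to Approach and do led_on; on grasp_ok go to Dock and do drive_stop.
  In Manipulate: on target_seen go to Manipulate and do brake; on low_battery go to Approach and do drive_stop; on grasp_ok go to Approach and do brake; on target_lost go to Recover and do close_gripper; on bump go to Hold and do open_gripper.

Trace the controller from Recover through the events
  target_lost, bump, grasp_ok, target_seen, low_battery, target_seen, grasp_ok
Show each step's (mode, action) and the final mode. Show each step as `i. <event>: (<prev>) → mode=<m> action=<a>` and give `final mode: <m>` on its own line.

1. target_lost: (Recover) → mode=Dock action=drive_stop
2. bump: (Dock) → mode=Hold action=brake
3. grasp_ok: (Hold) → mode=Dock action=drive_stop
4. target_seen: (Dock) → mode=Recover action=drive_fwd
5. low_battery: (Recover) → mode=Dock action=drive_fwd
6. target_seen: (Dock) → mode=Recover action=drive_fwd
7. grasp_ok: (Recover) → mode=Hold action=open_gripper

final mode: Hold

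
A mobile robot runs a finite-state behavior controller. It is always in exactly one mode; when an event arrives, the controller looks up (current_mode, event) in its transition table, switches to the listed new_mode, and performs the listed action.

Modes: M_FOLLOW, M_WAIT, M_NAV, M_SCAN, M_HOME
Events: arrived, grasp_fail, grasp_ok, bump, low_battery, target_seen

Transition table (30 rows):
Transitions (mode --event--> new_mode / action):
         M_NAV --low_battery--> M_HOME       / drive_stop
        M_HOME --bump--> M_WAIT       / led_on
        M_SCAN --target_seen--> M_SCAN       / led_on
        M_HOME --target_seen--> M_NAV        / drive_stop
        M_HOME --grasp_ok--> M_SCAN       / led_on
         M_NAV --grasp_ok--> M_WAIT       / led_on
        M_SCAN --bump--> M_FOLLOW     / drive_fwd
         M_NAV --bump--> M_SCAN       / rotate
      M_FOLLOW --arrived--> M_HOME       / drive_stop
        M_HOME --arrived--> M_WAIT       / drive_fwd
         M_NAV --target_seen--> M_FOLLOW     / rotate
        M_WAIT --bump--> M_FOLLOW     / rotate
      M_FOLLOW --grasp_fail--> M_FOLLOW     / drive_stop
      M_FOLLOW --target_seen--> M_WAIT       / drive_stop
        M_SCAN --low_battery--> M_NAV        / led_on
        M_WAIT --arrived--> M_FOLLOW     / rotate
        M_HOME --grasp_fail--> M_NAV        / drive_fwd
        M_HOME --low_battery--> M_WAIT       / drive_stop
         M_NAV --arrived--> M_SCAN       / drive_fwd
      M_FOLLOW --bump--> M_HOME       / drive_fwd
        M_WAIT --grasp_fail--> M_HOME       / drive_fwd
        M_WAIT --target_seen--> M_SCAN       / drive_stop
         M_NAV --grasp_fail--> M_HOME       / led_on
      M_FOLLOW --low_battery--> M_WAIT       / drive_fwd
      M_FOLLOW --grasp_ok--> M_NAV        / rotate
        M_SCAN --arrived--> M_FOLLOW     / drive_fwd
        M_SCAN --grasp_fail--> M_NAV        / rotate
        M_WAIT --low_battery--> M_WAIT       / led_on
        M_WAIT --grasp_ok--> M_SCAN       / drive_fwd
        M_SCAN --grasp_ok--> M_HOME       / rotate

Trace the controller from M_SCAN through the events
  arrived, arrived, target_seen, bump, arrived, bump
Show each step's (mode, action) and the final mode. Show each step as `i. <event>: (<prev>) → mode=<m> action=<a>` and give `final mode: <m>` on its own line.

1. arrived: (M_SCAN) → mode=M_FOLLOW action=drive_fwd
2. arrived: (M_FOLLOW) → mode=M_HOME action=drive_stop
3. target_seen: (M_HOME) → mode=M_NAV action=drive_stop
4. bump: (M_NAV) → mode=M_SCAN action=rotate
5. arrived: (M_SCAN) → mode=M_FOLLOW action=drive_fwd
6. bump: (M_FOLLOW) → mode=M_HOME action=drive_fwd

final mode: M_HOME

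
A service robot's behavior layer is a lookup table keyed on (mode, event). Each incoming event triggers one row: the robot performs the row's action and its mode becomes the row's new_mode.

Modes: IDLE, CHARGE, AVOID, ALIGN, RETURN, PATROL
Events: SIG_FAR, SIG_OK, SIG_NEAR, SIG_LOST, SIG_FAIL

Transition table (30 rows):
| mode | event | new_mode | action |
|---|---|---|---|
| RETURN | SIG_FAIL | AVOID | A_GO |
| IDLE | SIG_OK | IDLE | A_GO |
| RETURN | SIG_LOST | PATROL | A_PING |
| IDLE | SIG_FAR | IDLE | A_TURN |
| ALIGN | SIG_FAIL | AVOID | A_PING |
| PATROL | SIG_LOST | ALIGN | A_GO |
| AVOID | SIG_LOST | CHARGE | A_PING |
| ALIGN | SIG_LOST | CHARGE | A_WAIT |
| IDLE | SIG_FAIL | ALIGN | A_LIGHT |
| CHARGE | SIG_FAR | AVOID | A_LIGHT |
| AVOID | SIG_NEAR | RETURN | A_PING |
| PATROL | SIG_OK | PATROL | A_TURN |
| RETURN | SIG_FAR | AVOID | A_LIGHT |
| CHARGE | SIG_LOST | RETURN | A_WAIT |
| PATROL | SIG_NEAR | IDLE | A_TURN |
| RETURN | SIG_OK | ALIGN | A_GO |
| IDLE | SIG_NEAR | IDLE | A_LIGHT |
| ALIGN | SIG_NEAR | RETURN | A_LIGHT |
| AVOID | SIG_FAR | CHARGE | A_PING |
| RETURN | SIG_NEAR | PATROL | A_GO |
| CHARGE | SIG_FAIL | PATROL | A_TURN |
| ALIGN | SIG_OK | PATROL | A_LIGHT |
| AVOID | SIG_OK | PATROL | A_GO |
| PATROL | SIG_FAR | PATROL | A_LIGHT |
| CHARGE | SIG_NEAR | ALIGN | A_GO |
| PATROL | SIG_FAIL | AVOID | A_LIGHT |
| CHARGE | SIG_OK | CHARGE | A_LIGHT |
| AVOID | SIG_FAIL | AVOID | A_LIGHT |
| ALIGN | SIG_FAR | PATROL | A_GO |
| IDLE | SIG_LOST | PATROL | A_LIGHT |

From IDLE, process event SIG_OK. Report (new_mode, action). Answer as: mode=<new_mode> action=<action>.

mode=IDLE action=A_GO

current mode = IDLE; filter table to that mode:
  (IDLE, SIG_OK) → (IDLE, A_GO)  ← event matches
  (IDLE, SIG_FAR) → (IDLE, A_TURN)
  (IDLE, SIG_FAIL) → (ALIGN, A_LIGHT)
  (IDLE, SIG_NEAR) → (IDLE, A_LIGHT)
  (IDLE, SIG_LOST) → (PATROL, A_LIGHT)
event = SIG_OK selects (IDLE, A_GO)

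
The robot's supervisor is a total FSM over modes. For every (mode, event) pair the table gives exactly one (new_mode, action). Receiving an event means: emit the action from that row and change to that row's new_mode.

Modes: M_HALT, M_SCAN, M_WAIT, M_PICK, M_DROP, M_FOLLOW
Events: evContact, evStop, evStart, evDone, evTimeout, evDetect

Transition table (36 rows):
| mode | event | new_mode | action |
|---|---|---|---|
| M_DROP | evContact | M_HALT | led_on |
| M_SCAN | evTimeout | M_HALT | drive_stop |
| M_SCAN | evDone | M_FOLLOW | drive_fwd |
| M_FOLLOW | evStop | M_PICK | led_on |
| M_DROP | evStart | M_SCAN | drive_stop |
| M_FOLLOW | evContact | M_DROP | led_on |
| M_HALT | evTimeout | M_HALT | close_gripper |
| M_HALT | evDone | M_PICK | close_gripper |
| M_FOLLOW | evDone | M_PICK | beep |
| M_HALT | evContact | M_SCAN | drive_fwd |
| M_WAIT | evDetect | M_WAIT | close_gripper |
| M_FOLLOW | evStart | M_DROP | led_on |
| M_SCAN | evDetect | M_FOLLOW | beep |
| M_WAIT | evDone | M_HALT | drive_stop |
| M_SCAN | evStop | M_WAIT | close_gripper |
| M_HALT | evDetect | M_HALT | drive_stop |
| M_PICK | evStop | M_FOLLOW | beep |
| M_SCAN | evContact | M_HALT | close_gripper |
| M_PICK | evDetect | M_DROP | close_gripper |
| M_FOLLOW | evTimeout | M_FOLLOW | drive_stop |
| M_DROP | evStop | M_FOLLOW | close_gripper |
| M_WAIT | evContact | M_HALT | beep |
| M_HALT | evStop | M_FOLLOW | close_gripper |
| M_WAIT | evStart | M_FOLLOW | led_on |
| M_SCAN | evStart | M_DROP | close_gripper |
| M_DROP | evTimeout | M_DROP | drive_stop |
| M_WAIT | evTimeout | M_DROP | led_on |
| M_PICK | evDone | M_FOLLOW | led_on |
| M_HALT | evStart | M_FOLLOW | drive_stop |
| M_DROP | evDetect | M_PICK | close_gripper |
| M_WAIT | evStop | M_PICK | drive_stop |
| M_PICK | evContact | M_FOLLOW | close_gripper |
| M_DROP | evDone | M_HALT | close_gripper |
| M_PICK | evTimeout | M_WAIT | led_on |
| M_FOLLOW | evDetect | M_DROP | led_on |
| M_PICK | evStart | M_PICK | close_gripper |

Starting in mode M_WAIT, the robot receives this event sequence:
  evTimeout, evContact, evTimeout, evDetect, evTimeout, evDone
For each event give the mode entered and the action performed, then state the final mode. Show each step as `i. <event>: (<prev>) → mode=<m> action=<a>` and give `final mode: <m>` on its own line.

1. evTimeout: (M_WAIT) → mode=M_DROP action=led_on
2. evContact: (M_DROP) → mode=M_HALT action=led_on
3. evTimeout: (M_HALT) → mode=M_HALT action=close_gripper
4. evDetect: (M_HALT) → mode=M_HALT action=drive_stop
5. evTimeout: (M_HALT) → mode=M_HALT action=close_gripper
6. evDone: (M_HALT) → mode=M_PICK action=close_gripper

final mode: M_PICK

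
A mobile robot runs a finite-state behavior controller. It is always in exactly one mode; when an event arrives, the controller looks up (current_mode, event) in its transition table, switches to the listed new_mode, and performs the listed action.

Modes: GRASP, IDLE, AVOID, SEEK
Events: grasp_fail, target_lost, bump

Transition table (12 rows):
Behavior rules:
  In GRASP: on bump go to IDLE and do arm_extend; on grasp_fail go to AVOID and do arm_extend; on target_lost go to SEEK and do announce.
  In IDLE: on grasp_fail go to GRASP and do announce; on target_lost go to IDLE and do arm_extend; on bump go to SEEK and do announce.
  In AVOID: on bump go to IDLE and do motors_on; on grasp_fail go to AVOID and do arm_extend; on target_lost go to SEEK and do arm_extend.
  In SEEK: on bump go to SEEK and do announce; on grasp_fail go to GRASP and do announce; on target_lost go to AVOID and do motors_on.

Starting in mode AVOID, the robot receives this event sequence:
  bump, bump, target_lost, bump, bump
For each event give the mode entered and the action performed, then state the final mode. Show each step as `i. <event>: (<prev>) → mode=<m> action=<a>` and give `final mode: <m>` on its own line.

1. bump: (AVOID) → mode=IDLE action=motors_on
2. bump: (IDLE) → mode=SEEK action=announce
3. target_lost: (SEEK) → mode=AVOID action=motors_on
4. bump: (AVOID) → mode=IDLE action=motors_on
5. bump: (IDLE) → mode=SEEK action=announce

final mode: SEEK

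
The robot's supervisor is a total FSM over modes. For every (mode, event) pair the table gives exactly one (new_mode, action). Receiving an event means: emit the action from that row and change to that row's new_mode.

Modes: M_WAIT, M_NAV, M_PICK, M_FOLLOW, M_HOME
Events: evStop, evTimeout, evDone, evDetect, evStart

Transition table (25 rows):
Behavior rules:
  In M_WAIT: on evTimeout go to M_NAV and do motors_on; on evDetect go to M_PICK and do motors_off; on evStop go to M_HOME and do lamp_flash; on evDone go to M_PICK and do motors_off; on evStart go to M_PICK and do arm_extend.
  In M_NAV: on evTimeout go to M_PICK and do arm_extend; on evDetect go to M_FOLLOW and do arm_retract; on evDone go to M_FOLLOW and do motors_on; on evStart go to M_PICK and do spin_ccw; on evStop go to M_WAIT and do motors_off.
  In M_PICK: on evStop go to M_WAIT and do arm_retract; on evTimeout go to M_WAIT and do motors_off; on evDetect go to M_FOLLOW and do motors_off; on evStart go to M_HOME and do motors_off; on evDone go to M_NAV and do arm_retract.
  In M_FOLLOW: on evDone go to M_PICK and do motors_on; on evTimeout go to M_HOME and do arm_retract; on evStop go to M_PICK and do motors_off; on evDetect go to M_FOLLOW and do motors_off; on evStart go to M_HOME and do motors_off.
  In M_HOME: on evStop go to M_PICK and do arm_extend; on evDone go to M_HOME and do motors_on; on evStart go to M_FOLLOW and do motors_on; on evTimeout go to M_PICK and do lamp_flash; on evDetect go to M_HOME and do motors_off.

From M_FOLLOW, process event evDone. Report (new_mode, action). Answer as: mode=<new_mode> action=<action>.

current mode = M_FOLLOW; filter table to that mode:
  (M_FOLLOW, evDone) → (M_PICK, motors_on)  ← event matches
  (M_FOLLOW, evTimeout) → (M_HOME, arm_retract)
  (M_FOLLOW, evStop) → (M_PICK, motors_off)
  (M_FOLLOW, evDetect) → (M_FOLLOW, motors_off)
  (M_FOLLOW, evStart) → (M_HOME, motors_off)
event = evDone selects (M_PICK, motors_on)

mode=M_PICK action=motors_on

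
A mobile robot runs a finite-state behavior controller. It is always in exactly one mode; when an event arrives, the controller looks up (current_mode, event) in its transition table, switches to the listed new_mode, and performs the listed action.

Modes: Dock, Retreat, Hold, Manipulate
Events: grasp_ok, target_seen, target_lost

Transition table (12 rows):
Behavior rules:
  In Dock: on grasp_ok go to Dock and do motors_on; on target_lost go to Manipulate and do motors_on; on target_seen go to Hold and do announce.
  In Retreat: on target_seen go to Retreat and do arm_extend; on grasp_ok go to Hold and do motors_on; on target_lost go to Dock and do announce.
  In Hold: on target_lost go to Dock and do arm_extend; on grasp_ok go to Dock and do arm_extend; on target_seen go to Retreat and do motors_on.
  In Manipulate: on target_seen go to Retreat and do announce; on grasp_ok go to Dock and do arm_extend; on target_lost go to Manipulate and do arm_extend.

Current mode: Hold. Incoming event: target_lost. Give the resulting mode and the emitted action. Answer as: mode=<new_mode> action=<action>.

current mode = Hold; filter table to that mode:
  (Hold, target_lost) → (Dock, arm_extend)  ← event matches
  (Hold, grasp_ok) → (Dock, arm_extend)
  (Hold, target_seen) → (Retreat, motors_on)
event = target_lost selects (Dock, arm_extend)

mode=Dock action=arm_extend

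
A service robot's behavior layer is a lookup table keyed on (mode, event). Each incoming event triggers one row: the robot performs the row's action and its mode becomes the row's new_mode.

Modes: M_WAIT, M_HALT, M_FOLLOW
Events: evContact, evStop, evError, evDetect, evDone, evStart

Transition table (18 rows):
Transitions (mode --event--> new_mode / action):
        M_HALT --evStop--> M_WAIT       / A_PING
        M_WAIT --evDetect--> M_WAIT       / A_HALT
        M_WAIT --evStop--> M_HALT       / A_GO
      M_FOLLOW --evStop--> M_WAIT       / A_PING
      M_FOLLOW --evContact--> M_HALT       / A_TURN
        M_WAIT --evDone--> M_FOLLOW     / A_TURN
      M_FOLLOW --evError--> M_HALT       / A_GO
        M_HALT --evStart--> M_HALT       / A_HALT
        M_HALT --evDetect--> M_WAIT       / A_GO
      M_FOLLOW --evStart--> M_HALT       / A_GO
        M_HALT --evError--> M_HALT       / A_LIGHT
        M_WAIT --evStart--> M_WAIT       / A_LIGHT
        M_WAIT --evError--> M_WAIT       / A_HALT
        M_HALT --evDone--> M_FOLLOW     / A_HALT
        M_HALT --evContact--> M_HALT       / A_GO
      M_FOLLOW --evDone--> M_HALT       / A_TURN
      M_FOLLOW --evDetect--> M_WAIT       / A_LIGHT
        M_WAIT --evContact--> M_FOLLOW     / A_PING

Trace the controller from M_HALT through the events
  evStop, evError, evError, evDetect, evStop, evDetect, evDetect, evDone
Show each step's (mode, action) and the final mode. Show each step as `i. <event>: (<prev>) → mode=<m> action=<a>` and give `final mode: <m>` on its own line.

final mode: M_FOLLOW

1. evStop: (M_HALT) → mode=M_WAIT action=A_PING
2. evError: (M_WAIT) → mode=M_WAIT action=A_HALT
3. evError: (M_WAIT) → mode=M_WAIT action=A_HALT
4. evDetect: (M_WAIT) → mode=M_WAIT action=A_HALT
5. evStop: (M_WAIT) → mode=M_HALT action=A_GO
6. evDetect: (M_HALT) → mode=M_WAIT action=A_GO
7. evDetect: (M_WAIT) → mode=M_WAIT action=A_HALT
8. evDone: (M_WAIT) → mode=M_FOLLOW action=A_TURN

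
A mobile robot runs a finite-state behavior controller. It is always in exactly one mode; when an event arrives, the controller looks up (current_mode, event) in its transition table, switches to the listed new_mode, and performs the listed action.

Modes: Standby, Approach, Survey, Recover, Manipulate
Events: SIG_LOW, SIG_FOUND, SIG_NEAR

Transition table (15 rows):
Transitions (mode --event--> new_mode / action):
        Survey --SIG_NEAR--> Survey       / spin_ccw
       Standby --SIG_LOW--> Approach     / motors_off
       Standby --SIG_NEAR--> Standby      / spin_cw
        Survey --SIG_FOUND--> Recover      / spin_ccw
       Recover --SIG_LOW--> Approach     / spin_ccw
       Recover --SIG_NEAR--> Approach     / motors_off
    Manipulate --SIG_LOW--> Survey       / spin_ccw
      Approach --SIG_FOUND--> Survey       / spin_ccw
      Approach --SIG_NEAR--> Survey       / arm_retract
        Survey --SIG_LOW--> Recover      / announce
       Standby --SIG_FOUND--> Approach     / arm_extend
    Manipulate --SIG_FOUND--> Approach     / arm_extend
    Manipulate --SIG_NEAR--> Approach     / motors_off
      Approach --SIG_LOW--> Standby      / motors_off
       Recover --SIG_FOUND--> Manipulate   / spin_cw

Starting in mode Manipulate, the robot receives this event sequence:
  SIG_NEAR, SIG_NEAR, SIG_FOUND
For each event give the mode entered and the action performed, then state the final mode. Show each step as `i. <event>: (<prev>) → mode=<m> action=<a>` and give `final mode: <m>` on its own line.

1. SIG_NEAR: (Manipulate) → mode=Approach action=motors_off
2. SIG_NEAR: (Approach) → mode=Survey action=arm_retract
3. SIG_FOUND: (Survey) → mode=Recover action=spin_ccw

final mode: Recover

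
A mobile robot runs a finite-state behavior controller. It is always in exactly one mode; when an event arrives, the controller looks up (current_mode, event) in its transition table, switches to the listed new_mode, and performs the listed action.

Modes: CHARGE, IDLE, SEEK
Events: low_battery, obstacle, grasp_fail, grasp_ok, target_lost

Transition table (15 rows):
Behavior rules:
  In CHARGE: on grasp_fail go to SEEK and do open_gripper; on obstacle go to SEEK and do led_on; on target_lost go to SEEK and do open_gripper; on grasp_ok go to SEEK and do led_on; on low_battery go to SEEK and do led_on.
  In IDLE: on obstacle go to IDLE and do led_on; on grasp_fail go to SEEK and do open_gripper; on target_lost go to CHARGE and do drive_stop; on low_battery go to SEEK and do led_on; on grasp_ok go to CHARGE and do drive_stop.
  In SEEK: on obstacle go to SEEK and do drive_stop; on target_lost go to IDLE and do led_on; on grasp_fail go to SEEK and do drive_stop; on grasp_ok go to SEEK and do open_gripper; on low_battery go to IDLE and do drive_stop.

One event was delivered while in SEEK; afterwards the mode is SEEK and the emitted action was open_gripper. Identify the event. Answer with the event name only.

try low_battery: (SEEK, low_battery) → (IDLE, drive_stop)
try obstacle: (SEEK, obstacle) → (SEEK, drive_stop)
try grasp_fail: (SEEK, grasp_fail) → (SEEK, drive_stop)
try grasp_ok: (SEEK, grasp_ok) → (SEEK, open_gripper)  ← matches
try target_lost: (SEEK, target_lost) → (IDLE, led_on)

grasp_ok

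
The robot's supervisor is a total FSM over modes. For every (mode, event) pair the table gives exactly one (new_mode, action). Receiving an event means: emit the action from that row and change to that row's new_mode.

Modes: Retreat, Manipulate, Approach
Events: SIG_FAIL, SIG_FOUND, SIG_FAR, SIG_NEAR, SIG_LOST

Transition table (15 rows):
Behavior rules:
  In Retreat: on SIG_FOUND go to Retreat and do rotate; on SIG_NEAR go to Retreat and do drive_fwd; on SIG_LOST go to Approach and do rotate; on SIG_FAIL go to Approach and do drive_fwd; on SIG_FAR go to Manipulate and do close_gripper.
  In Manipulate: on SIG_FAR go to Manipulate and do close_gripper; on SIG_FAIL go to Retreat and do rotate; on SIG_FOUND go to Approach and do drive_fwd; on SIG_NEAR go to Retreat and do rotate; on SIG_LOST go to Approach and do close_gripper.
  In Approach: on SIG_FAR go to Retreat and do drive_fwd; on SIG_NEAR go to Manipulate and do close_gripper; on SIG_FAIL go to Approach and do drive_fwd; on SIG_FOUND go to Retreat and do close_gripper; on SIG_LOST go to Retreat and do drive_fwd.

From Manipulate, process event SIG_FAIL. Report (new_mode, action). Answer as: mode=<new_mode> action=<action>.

current mode = Manipulate; filter table to that mode:
  (Manipulate, SIG_FAR) → (Manipulate, close_gripper)
  (Manipulate, SIG_FAIL) → (Retreat, rotate)  ← event matches
  (Manipulate, SIG_FOUND) → (Approach, drive_fwd)
  (Manipulate, SIG_NEAR) → (Retreat, rotate)
  (Manipulate, SIG_LOST) → (Approach, close_gripper)
event = SIG_FAIL selects (Retreat, rotate)

mode=Retreat action=rotate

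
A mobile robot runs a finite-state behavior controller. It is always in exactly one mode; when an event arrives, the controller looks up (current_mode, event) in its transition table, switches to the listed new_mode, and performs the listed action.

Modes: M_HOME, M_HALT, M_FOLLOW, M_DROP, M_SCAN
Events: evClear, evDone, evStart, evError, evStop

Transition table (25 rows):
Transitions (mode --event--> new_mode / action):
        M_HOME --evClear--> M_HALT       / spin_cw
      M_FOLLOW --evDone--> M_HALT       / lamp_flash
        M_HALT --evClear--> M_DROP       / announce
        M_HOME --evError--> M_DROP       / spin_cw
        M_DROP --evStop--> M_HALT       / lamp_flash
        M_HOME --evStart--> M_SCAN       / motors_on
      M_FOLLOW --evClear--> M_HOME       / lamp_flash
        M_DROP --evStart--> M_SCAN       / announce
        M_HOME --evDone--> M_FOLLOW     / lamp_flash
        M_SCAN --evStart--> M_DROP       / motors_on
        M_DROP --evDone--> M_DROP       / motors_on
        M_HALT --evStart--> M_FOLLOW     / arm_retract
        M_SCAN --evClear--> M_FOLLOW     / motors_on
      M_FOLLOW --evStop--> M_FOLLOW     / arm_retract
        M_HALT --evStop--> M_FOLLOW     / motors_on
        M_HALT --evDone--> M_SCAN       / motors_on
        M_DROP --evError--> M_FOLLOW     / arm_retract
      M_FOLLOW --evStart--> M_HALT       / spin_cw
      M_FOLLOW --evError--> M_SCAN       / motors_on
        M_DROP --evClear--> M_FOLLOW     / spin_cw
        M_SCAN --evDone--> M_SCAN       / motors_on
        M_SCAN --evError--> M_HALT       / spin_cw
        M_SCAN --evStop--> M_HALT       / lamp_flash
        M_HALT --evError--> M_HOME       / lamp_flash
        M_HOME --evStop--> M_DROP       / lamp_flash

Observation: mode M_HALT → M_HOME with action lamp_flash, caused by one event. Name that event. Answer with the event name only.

evError

try evClear: (M_HALT, evClear) → (M_DROP, announce)
try evDone: (M_HALT, evDone) → (M_SCAN, motors_on)
try evStart: (M_HALT, evStart) → (M_FOLLOW, arm_retract)
try evError: (M_HALT, evError) → (M_HOME, lamp_flash)  ← matches
try evStop: (M_HALT, evStop) → (M_FOLLOW, motors_on)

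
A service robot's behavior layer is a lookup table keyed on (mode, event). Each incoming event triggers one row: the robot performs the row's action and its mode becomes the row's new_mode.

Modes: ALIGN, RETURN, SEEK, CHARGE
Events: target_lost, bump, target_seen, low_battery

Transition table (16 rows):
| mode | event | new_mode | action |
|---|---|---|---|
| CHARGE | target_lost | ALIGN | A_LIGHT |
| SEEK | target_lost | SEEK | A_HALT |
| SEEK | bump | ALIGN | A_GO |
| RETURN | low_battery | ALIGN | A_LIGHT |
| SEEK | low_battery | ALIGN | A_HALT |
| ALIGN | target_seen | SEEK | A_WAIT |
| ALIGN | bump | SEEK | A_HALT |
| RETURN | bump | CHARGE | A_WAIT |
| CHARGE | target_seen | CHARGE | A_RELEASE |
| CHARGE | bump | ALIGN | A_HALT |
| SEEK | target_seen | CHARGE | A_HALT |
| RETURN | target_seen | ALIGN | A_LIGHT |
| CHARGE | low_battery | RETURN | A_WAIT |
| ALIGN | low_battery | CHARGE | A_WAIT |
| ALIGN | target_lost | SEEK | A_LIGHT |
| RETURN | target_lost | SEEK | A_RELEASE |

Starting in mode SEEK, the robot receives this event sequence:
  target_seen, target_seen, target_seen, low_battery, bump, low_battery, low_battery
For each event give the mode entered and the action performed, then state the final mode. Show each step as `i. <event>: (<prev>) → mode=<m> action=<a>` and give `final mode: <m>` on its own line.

final mode: ALIGN

1. target_seen: (SEEK) → mode=CHARGE action=A_HALT
2. target_seen: (CHARGE) → mode=CHARGE action=A_RELEASE
3. target_seen: (CHARGE) → mode=CHARGE action=A_RELEASE
4. low_battery: (CHARGE) → mode=RETURN action=A_WAIT
5. bump: (RETURN) → mode=CHARGE action=A_WAIT
6. low_battery: (CHARGE) → mode=RETURN action=A_WAIT
7. low_battery: (RETURN) → mode=ALIGN action=A_LIGHT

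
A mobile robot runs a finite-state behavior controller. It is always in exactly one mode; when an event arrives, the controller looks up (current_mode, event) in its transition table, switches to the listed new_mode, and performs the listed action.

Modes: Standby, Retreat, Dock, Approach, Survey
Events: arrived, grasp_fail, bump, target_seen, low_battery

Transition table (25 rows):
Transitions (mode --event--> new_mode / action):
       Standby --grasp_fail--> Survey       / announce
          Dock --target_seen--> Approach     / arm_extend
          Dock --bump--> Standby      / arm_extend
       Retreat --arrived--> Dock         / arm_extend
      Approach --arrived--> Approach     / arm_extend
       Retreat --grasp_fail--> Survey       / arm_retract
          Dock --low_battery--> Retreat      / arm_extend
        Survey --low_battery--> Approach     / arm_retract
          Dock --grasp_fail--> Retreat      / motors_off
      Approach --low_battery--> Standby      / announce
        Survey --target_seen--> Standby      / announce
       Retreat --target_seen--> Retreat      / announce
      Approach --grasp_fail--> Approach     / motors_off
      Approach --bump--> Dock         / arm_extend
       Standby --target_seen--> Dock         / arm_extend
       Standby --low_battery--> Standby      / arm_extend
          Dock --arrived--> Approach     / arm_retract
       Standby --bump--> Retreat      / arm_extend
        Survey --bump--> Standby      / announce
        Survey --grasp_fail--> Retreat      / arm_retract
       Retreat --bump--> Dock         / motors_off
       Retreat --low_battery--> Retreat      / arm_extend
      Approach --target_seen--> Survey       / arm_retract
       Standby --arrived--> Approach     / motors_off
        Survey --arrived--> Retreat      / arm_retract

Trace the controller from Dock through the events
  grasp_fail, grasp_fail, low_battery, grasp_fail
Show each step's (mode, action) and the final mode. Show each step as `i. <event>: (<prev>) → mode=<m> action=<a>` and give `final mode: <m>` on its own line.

final mode: Approach

1. grasp_fail: (Dock) → mode=Retreat action=motors_off
2. grasp_fail: (Retreat) → mode=Survey action=arm_retract
3. low_battery: (Survey) → mode=Approach action=arm_retract
4. grasp_fail: (Approach) → mode=Approach action=motors_off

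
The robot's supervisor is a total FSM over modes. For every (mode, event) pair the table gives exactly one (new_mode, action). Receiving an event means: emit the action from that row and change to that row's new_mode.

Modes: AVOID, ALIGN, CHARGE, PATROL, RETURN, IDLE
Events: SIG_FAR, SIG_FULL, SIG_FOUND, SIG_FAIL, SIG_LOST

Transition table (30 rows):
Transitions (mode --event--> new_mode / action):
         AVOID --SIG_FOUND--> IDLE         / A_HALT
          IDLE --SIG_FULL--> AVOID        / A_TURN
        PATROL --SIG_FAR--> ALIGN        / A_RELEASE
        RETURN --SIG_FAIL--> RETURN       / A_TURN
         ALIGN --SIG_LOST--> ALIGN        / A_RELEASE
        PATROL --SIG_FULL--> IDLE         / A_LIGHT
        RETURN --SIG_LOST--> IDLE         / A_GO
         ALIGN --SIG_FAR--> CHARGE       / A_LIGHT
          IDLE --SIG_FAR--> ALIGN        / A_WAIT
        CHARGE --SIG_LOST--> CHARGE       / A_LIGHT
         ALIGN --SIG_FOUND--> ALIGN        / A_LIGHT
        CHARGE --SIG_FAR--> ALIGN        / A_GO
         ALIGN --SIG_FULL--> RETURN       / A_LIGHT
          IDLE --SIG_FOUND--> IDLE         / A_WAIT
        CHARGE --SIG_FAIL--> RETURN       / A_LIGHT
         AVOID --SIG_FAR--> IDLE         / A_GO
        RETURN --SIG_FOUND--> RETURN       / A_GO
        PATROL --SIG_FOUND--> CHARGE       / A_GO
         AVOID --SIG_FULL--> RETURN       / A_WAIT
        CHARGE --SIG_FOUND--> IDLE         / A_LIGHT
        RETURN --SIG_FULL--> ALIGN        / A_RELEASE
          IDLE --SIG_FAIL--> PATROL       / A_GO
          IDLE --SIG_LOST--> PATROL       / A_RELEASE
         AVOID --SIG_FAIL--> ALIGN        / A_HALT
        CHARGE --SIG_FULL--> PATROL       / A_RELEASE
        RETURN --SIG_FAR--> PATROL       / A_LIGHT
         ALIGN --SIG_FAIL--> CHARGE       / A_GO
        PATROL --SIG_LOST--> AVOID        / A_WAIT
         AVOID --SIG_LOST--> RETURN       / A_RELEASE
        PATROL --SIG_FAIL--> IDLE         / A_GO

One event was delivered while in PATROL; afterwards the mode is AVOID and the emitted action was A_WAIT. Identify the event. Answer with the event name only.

SIG_LOST

try SIG_FAR: (PATROL, SIG_FAR) → (ALIGN, A_RELEASE)
try SIG_FULL: (PATROL, SIG_FULL) → (IDLE, A_LIGHT)
try SIG_FOUND: (PATROL, SIG_FOUND) → (CHARGE, A_GO)
try SIG_FAIL: (PATROL, SIG_FAIL) → (IDLE, A_GO)
try SIG_LOST: (PATROL, SIG_LOST) → (AVOID, A_WAIT)  ← matches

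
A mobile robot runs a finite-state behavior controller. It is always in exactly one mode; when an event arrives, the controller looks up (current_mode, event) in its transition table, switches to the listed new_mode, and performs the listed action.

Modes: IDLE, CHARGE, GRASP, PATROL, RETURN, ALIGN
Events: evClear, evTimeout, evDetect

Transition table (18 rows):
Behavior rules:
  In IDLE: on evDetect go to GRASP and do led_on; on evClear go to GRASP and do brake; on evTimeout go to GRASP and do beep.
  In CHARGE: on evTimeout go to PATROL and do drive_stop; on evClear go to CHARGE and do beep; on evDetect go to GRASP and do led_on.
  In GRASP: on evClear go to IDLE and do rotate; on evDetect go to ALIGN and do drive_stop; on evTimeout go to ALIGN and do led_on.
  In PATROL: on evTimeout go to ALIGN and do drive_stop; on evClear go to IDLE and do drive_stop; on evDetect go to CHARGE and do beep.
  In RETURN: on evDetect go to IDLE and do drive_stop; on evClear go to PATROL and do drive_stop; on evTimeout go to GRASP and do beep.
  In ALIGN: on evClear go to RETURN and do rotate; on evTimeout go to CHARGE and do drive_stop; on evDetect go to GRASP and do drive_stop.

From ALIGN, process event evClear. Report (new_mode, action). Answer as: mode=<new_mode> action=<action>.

mode=RETURN action=rotate

current mode = ALIGN; filter table to that mode:
  (ALIGN, evClear) → (RETURN, rotate)  ← event matches
  (ALIGN, evTimeout) → (CHARGE, drive_stop)
  (ALIGN, evDetect) → (GRASP, drive_stop)
event = evClear selects (RETURN, rotate)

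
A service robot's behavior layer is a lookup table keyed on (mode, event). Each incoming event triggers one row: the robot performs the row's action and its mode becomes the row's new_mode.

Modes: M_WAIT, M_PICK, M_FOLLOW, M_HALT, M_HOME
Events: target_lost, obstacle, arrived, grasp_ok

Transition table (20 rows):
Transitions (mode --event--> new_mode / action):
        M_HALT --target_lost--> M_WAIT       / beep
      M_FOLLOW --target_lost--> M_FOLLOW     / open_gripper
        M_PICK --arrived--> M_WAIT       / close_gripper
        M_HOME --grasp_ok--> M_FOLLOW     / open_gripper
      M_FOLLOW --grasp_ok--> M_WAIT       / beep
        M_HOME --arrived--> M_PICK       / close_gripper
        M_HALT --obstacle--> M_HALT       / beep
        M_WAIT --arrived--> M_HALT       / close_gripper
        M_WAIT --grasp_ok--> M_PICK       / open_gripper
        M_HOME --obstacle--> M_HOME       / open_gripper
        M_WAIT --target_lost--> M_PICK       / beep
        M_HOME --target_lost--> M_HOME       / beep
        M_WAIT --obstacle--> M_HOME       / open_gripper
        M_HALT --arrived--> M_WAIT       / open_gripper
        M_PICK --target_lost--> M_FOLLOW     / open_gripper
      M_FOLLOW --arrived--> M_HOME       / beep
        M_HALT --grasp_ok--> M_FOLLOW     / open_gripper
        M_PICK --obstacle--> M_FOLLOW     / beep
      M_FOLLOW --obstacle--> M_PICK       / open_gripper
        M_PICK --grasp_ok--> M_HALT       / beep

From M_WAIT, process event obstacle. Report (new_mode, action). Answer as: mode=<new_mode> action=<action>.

current mode = M_WAIT; filter table to that mode:
  (M_WAIT, arrived) → (M_HALT, close_gripper)
  (M_WAIT, grasp_ok) → (M_PICK, open_gripper)
  (M_WAIT, target_lost) → (M_PICK, beep)
  (M_WAIT, obstacle) → (M_HOME, open_gripper)  ← event matches
event = obstacle selects (M_HOME, open_gripper)

mode=M_HOME action=open_gripper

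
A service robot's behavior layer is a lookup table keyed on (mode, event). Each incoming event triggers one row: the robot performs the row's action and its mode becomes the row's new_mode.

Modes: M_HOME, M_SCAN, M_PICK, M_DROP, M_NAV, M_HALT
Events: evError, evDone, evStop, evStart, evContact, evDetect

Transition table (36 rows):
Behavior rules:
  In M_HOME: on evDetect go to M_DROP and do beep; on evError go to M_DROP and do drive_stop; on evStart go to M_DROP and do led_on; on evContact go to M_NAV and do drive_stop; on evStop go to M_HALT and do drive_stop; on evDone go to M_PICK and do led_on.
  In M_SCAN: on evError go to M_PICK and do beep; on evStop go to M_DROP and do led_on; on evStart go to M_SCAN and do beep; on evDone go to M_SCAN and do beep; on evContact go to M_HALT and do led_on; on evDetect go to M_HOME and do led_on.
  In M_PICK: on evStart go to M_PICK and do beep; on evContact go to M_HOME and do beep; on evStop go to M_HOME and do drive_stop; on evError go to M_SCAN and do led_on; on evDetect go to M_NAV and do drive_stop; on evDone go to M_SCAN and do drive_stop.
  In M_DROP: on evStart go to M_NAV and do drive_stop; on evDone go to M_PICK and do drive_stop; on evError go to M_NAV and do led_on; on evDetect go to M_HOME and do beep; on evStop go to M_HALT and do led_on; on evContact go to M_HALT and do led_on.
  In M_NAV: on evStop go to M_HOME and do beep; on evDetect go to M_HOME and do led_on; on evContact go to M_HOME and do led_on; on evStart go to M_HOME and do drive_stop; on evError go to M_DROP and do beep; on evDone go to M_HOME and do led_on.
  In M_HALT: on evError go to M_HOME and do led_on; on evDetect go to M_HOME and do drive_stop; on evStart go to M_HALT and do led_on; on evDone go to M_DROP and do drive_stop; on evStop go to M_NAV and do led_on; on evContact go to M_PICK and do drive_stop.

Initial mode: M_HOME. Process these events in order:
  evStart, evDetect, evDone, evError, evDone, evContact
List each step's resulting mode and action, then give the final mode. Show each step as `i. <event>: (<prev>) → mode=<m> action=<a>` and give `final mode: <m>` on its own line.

1. evStart: (M_HOME) → mode=M_DROP action=led_on
2. evDetect: (M_DROP) → mode=M_HOME action=beep
3. evDone: (M_HOME) → mode=M_PICK action=led_on
4. evError: (M_PICK) → mode=M_SCAN action=led_on
5. evDone: (M_SCAN) → mode=M_SCAN action=beep
6. evContact: (M_SCAN) → mode=M_HALT action=led_on

final mode: M_HALT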